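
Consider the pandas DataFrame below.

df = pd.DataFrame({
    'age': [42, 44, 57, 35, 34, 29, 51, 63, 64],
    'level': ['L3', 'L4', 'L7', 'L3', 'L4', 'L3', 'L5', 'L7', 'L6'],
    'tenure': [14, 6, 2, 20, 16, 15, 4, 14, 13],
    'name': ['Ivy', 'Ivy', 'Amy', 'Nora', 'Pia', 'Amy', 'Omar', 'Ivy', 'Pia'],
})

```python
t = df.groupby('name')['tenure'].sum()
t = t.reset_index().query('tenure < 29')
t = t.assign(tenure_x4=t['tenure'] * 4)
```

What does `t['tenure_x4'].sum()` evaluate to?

164

group by name, sum of tenure:
name
Amy     17
Ivy     34
Nora    20
Omar     4
Pia     29
Name: tenure, dtype: int64
reset_index():
   name  tenure
0   Amy      17
1   Ivy      34
2  Nora      20
3  Omar       4
4   Pia      29
filter rows where tenure < 29:
   name  tenure
0   Amy      17
2  Nora      20
3  Omar       4
add column tenure_x4 = t['tenure'] * 4:
   name  tenure  tenure_x4
0   Amy      17         68
2  Nora      20         80
3  Omar       4         16
Then the sum of column 'tenure_x4': 164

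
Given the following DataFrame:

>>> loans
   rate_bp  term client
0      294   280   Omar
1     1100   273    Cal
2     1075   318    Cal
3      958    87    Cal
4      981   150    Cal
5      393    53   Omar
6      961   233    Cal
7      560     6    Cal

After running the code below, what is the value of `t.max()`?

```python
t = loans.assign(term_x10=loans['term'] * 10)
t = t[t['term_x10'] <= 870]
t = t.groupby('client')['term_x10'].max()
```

870

add column term_x10 = loans['term'] * 10:
   rate_bp  term client  term_x10
0      294   280   Omar      2800
1     1100   273    Cal      2730
2     1075   318    Cal      3180
3      958    87    Cal       870
4      981   150    Cal      1500
5      393    53   Omar       530
6      961   233    Cal      2330
7      560     6    Cal        60
filter rows where term_x10 <= 870:
   rate_bp  term client  term_x10
3      958    87    Cal       870
5      393    53   Omar       530
7      560     6    Cal        60
group by client, max of term_x10:
client
Cal     870
Omar    530
Name: term_x10, dtype: int64
max of the resulting series → 870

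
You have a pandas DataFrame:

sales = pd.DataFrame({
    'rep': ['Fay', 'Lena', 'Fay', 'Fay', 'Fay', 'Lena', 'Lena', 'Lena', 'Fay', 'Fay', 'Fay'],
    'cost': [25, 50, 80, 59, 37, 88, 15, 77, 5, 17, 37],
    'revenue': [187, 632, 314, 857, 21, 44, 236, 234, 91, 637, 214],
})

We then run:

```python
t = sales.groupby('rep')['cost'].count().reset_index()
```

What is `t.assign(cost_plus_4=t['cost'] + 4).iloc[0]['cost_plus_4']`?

group by rep, count of cost:
rep
Fay     7
Lena    4
Name: cost, dtype: int64
reset_index():
    rep  cost
0   Fay     7
1  Lena     4
add column cost_plus_4 = t['cost'] + 4:
    rep  cost  cost_plus_4
0   Fay     7           11
1  Lena     4            8
Hence 11.

11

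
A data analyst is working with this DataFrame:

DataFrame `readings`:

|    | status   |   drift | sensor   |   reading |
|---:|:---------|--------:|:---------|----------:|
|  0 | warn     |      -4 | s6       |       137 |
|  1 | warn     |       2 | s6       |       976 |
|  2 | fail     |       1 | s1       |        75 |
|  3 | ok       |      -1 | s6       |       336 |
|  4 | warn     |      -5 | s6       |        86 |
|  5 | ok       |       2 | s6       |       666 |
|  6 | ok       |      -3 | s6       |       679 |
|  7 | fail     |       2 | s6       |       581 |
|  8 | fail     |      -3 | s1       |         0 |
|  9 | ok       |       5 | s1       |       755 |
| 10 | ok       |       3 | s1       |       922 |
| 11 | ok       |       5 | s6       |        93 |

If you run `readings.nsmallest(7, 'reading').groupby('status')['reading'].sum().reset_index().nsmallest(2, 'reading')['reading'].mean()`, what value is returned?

take 7 rows with smallest reading:
   status  drift sensor  reading
8    fail     -3     s1        0
2    fail      1     s1       75
4    warn     -5     s6       86
11     ok      5     s6       93
0    warn     -4     s6      137
3      ok     -1     s6      336
7    fail      2     s6      581
group by status, sum of reading:
status
fail    656
ok      429
warn    223
Name: reading, dtype: int64
reset_index():
  status  reading
0   fail      656
1     ok      429
2   warn      223
take 2 rows with smallest reading:
  status  reading
2   warn      223
1     ok      429

326.0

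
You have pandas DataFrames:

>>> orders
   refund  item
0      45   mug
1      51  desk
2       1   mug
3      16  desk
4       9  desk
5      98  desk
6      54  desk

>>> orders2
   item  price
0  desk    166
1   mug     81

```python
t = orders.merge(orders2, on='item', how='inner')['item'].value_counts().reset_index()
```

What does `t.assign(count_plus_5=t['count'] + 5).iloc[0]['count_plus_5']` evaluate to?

10

merge on 'item' (how='inner') → 7 rows:
   refund  item  price
0      45   mug     81
1      51  desk    166
2       1   mug     81
3      16  desk    166
4       9  desk    166
5      98  desk    166
6      54  desk    166
value_counts of item:
item
desk    5
mug     2
Name: count, dtype: int64
reset_index():
   item  count
0  desk      5
1   mug      2
add column count_plus_5 = t['count'] + 5:
   item  count  count_plus_5
0  desk      5            10
1   mug      2             7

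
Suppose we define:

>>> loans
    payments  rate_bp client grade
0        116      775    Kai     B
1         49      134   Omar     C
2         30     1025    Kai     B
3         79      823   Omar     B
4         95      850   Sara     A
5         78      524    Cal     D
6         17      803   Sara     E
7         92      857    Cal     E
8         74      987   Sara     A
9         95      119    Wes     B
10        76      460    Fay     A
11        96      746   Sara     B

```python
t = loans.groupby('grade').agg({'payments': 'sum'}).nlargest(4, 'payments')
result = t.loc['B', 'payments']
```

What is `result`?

group by grade, sum of payments:
       payments
grade          
A           245
B           416
C            49
D            78
E           109
take 4 rows with largest payments:
       payments
grade          
B           416
A           245
E           109
D            78

416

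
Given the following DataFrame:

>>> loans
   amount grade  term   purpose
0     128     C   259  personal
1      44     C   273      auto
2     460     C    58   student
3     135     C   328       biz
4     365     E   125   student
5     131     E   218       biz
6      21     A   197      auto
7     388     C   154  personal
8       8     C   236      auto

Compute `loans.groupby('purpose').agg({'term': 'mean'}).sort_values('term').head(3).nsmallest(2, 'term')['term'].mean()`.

149.0

group by purpose, mean of term:
                term
purpose             
auto      235.333333
biz       273.000000
personal  206.500000
student    91.500000
sort by term:
                term
purpose             
student    91.500000
personal  206.500000
auto      235.333333
biz       273.000000
take first 3 rows:
                term
purpose             
student    91.500000
personal  206.500000
auto      235.333333
take 2 rows with smallest term:
           term
purpose        
student    91.5
personal  206.5
Hence 149.0.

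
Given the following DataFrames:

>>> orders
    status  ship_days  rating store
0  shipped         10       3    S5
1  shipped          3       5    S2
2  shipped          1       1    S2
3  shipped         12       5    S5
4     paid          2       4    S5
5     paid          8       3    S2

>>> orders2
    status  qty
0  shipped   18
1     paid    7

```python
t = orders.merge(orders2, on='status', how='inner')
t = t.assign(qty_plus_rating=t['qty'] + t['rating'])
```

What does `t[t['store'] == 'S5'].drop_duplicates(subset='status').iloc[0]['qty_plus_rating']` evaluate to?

21

merge on 'status' (how='inner') → 6 rows:
    status  ship_days  rating store  qty
0  shipped         10       3    S5   18
1  shipped          3       5    S2   18
2  shipped          1       1    S2   18
3  shipped         12       5    S5   18
4     paid          2       4    S5    7
5     paid          8       3    S2    7
add column qty_plus_rating = t['qty'] + t['rating']:
    status  ship_days  rating store  qty  qty_plus_rating
0  shipped         10       3    S5   18               21
1  shipped          3       5    S2   18               23
2  shipped          1       1    S2   18               19
3  shipped         12       5    S5   18               23
4     paid          2       4    S5    7               11
5     paid          8       3    S2    7               10
filter rows where store == 'S5':
    status  ship_days  rating store  qty  qty_plus_rating
0  shipped         10       3    S5   18               21
3  shipped         12       5    S5   18               23
4     paid          2       4    S5    7               11
drop duplicate status (keep=first):
    status  ship_days  rating store  qty  qty_plus_rating
0  shipped         10       3    S5   18               21
4     paid          2       4    S5    7               11
Finally, value at position 0, column 'qty_plus_rating' = 21.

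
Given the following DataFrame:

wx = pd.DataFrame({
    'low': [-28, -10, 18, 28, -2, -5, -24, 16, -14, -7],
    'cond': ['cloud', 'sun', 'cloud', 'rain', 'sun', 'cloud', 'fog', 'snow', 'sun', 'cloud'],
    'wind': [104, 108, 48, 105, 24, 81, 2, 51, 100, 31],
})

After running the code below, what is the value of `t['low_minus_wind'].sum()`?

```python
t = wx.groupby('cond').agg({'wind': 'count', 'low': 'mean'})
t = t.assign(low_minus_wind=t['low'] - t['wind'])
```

group by cond: count(wind), mean(low):
       wind        low
cond                  
cloud     4  -5.500000
fog       1 -24.000000
rain      1  28.000000
snow      1  16.000000
sun       3  -8.666667
add column low_minus_wind = t['low'] - t['wind']:
       wind        low  low_minus_wind
cond                                  
cloud     4  -5.500000       -9.500000
fog       1 -24.000000      -25.000000
rain      1  28.000000       27.000000
snow      1  16.000000       15.000000
sun       3  -8.666667      -11.666667
Hence -4.16666666667.

-4.16666666667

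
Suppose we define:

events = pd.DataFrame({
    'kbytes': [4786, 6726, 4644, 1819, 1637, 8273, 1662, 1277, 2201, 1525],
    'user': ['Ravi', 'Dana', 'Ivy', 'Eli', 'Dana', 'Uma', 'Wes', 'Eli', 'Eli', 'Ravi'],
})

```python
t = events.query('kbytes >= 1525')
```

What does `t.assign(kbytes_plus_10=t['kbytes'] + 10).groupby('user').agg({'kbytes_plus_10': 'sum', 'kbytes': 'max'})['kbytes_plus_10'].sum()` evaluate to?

filter rows where kbytes >= 1525:
   kbytes  user
0    4786  Ravi
1    6726  Dana
2    4644   Ivy
3    1819   Eli
4    1637  Dana
5    8273   Uma
6    1662   Wes
8    2201   Eli
9    1525  Ravi
add column kbytes_plus_10 = t['kbytes'] + 10:
   kbytes  user  kbytes_plus_10
0    4786  Ravi            4796
1    6726  Dana            6736
2    4644   Ivy            4654
3    1819   Eli            1829
4    1637  Dana            1647
5    8273   Uma            8283
6    1662   Wes            1672
8    2201   Eli            2211
9    1525  Ravi            1535
group by user: sum(kbytes_plus_10), max(kbytes):
      kbytes_plus_10  kbytes
user                        
Dana            8383    6726
Eli             4040    2201
Ivy             4654    4644
Ravi            6331    4786
Uma             8283    8273
Wes             1672    1662

33363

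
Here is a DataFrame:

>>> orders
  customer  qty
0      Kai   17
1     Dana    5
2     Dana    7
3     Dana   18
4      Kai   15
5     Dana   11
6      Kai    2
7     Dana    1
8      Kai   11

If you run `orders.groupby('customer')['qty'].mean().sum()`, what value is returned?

19.65

group by customer, mean of qty:
customer
Dana     8.40
Kai     11.25
Name: qty, dtype: float64
Taking the sum of the resulting series gives 19.65.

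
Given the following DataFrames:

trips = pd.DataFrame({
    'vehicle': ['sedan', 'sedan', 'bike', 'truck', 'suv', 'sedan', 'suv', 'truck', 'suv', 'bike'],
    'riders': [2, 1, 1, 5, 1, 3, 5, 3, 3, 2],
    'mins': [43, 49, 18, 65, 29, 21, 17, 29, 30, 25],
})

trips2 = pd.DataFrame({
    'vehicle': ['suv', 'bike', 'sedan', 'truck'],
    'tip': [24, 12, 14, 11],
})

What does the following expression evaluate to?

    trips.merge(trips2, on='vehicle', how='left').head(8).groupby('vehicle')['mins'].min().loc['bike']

18

merge on 'vehicle' (how='left') → 10 rows:
  vehicle  riders  mins  tip
0   sedan       2    43   14
1   sedan       1    49   14
2    bike       1    18   12
3   truck       5    65   11
4     suv       1    29   24
5   sedan       3    21   14
6     suv       5    17   24
7   truck       3    29   11
8     suv       3    30   24
9    bike       2    25   12
take first 8 rows:
  vehicle  riders  mins  tip
0   sedan       2    43   14
1   sedan       1    49   14
2    bike       1    18   12
3   truck       5    65   11
4     suv       1    29   24
5   sedan       3    21   14
6     suv       5    17   24
7   truck       3    29   11
group by vehicle, min of mins:
vehicle
bike     18
sedan    21
suv      17
truck    29
Name: mins, dtype: int64
So loc['bike'] = 18.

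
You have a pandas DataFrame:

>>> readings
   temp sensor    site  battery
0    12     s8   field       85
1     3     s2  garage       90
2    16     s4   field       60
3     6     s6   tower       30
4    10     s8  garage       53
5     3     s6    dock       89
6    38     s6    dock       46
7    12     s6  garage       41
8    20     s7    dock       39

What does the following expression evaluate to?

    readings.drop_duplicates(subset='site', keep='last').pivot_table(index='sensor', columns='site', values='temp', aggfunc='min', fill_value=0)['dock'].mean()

drop duplicate site (keep=last):
   temp sensor    site  battery
2    16     s4   field       60
3     6     s6   tower       30
7    12     s6  garage       41
8    20     s7    dock       39
pivot: rows=sensor, cols=site, min(temp):
site    dock  field  garage  tower
sensor                            
s4         0     16       0      0
s6         0      0      12      6
s7        20      0       0      0
mean of column 'dock' → 6.66666666667

6.66666666667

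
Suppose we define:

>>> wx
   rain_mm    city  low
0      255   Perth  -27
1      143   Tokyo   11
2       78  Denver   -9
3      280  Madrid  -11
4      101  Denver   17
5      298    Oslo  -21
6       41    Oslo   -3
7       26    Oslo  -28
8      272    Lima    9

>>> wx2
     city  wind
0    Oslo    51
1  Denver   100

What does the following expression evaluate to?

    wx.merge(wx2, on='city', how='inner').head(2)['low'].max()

17

merge on 'city' (how='inner') → 5 rows:
   rain_mm    city  low  wind
0       78  Denver   -9   100
1      101  Denver   17   100
2      298    Oslo  -21    51
3       41    Oslo   -3    51
4       26    Oslo  -28    51
take first 2 rows:
   rain_mm    city  low  wind
0       78  Denver   -9   100
1      101  Denver   17   100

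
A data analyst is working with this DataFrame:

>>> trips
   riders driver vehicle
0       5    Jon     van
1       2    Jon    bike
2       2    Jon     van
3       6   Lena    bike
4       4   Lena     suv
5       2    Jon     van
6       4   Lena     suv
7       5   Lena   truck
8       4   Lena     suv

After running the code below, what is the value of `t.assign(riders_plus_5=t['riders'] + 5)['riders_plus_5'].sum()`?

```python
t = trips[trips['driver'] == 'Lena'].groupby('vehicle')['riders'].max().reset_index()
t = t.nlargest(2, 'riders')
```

21

filter rows where driver == 'Lena':
   riders driver vehicle
3       6   Lena    bike
4       4   Lena     suv
6       4   Lena     suv
7       5   Lena   truck
8       4   Lena     suv
group by vehicle, max of riders:
vehicle
bike     6
suv      4
truck    5
Name: riders, dtype: int64
reset_index():
  vehicle  riders
0    bike       6
1     suv       4
2   truck       5
take 2 rows with largest riders:
  vehicle  riders
0    bike       6
2   truck       5
add column riders_plus_5 = t['riders'] + 5:
  vehicle  riders  riders_plus_5
0    bike       6             11
2   truck       5             10
Reading off the sum of column 'riders_plus_5', we get 21.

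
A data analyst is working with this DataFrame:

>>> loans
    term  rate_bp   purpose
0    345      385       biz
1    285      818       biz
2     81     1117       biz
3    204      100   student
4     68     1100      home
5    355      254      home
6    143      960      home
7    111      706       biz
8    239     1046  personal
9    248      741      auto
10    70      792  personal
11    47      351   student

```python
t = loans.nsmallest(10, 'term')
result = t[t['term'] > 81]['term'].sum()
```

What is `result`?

1230

take 10 rows with smallest term:
    term  rate_bp   purpose
11    47      351   student
4     68     1100      home
10    70      792  personal
2     81     1117       biz
7    111      706       biz
6    143      960      home
3    204      100   student
8    239     1046  personal
9    248      741      auto
1    285      818       biz
filter rows where term > 81:
   term  rate_bp   purpose
7   111      706       biz
6   143      960      home
3   204      100   student
8   239     1046  personal
9   248      741      auto
1   285      818       biz
Hence 1230.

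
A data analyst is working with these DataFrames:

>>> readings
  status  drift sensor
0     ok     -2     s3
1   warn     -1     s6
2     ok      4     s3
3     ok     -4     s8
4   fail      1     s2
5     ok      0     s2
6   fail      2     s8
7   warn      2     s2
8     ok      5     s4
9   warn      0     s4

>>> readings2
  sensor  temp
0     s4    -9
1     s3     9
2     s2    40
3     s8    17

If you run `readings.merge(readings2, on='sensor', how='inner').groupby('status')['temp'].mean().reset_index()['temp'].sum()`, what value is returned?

57.2

merge on 'sensor' (how='inner') → 9 rows:
  status  drift sensor  temp
0     ok     -2     s3     9
1     ok      4     s3     9
2     ok     -4     s8    17
3   fail      1     s2    40
4     ok      0     s2    40
5   fail      2     s8    17
6   warn      2     s2    40
7     ok      5     s4    -9
8   warn      0     s4    -9
group by status, mean of temp:
status
fail    28.5
ok      13.2
warn    15.5
Name: temp, dtype: float64
reset_index():
  status  temp
0   fail  28.5
1     ok  13.2
2   warn  15.5
Reading off the sum of column 'temp', we get 57.2.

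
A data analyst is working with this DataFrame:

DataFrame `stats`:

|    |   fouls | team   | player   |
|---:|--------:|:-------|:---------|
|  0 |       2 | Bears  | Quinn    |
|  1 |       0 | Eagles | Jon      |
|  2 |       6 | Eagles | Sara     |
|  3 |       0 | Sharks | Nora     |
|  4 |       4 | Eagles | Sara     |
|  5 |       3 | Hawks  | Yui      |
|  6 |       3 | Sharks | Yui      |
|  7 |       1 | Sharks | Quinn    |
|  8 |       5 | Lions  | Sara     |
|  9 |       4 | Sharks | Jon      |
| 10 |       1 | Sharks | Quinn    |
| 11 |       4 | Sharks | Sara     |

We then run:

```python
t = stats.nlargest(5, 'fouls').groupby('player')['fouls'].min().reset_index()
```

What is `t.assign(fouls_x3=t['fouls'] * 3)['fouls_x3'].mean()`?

12.0

take 5 rows with largest fouls:
    fouls    team player
2       6  Eagles   Sara
8       5   Lions   Sara
4       4  Eagles   Sara
9       4  Sharks    Jon
11      4  Sharks   Sara
group by player, min of fouls:
player
Jon     4
Sara    4
Name: fouls, dtype: int64
reset_index():
  player  fouls
0    Jon      4
1   Sara      4
add column fouls_x3 = t['fouls'] * 3:
  player  fouls  fouls_x3
0    Jon      4        12
1   Sara      4        12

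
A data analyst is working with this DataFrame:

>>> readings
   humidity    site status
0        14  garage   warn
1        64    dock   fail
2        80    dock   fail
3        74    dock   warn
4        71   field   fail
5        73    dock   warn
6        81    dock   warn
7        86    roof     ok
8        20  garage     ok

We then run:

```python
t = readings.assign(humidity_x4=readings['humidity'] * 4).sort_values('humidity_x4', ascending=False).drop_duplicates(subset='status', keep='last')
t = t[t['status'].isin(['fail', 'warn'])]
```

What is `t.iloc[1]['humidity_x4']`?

add column humidity_x4 = readings['humidity'] * 4:
   humidity    site status  humidity_x4
0        14  garage   warn           56
1        64    dock   fail          256
2        80    dock   fail          320
3        74    dock   warn          296
4        71   field   fail          284
5        73    dock   warn          292
6        81    dock   warn          324
7        86    roof     ok          344
8        20  garage     ok           80
sort by humidity_x4 descending:
   humidity    site status  humidity_x4
7        86    roof     ok          344
6        81    dock   warn          324
2        80    dock   fail          320
3        74    dock   warn          296
5        73    dock   warn          292
4        71   field   fail          284
1        64    dock   fail          256
8        20  garage     ok           80
0        14  garage   warn           56
drop duplicate status (keep=last):
   humidity    site status  humidity_x4
1        64    dock   fail          256
8        20  garage     ok           80
0        14  garage   warn           56
filter rows where status in ['fail', 'warn']:
   humidity    site status  humidity_x4
1        64    dock   fail          256
0        14  garage   warn           56

56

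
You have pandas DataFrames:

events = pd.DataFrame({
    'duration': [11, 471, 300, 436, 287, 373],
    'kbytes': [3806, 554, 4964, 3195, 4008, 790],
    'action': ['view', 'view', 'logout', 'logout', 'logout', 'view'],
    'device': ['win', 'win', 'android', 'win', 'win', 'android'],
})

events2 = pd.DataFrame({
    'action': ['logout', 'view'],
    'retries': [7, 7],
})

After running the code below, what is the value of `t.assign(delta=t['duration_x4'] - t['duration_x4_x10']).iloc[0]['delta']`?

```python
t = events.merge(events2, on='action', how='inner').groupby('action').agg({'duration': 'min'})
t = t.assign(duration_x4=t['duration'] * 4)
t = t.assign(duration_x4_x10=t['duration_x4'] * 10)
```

merge on 'action' (how='inner') → 6 rows:
   duration  kbytes  action   device  retries
0        11    3806    view      win        7
1       471     554    view      win        7
2       300    4964  logout  android        7
3       436    3195  logout      win        7
4       287    4008  logout      win        7
5       373     790    view  android        7
group by action, min of duration:
        duration
action          
logout       287
view          11
add column duration_x4 = t['duration'] * 4:
        duration  duration_x4
action                       
logout       287         1148
view          11           44
add column duration_x4_x10 = t['duration_x4'] * 10:
        duration  duration_x4  duration_x4_x10
action                                        
logout       287         1148            11480
view          11           44              440
add column delta = t['duration_x4'] - t['duration_x4_x10']:
        duration  duration_x4  duration_x4_x10  delta
action                                               
logout       287         1148            11480 -10332
view          11           44              440   -396

-10332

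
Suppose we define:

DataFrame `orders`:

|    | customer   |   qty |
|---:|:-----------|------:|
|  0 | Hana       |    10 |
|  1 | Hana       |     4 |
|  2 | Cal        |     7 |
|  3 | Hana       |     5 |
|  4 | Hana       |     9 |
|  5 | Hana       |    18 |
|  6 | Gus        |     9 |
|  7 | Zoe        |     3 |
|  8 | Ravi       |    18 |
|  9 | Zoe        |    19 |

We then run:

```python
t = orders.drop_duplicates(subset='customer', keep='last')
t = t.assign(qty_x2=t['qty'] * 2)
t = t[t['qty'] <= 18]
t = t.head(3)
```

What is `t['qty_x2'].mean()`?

drop duplicate customer (keep=last):
  customer  qty
2      Cal    7
5     Hana   18
6      Gus    9
8     Ravi   18
9      Zoe   19
add column qty_x2 = t['qty'] * 2:
  customer  qty  qty_x2
2      Cal    7      14
5     Hana   18      36
6      Gus    9      18
8     Ravi   18      36
9      Zoe   19      38
filter rows where qty <= 18:
  customer  qty  qty_x2
2      Cal    7      14
5     Hana   18      36
6      Gus    9      18
8     Ravi   18      36
take first 3 rows:
  customer  qty  qty_x2
2      Cal    7      14
5     Hana   18      36
6      Gus    9      18
So mean() = 22.6666666667.

22.6666666667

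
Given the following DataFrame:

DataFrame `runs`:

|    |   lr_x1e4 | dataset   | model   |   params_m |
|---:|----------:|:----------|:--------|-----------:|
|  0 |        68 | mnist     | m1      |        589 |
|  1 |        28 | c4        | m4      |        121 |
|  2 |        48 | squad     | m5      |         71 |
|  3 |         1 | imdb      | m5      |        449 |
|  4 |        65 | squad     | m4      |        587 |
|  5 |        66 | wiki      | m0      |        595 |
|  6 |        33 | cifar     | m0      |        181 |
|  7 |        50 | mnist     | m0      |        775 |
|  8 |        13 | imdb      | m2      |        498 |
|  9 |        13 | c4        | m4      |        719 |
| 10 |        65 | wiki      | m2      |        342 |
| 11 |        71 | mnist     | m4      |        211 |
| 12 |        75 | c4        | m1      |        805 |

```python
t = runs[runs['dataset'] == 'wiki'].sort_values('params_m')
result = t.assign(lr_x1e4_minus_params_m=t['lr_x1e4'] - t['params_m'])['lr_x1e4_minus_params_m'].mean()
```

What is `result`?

-403.0

filter rows where dataset == 'wiki':
    lr_x1e4 dataset model  params_m
5        66    wiki    m0       595
10       65    wiki    m2       342
sort by params_m:
    lr_x1e4 dataset model  params_m
10       65    wiki    m2       342
5        66    wiki    m0       595
add column lr_x1e4_minus_params_m = t['lr_x1e4'] - t['params_m']:
    lr_x1e4 dataset model  params_m  lr_x1e4_minus_params_m
10       65    wiki    m2       342                    -277
5        66    wiki    m0       595                    -529
Finally, mean of column 'lr_x1e4_minus_params_m' = -403.0.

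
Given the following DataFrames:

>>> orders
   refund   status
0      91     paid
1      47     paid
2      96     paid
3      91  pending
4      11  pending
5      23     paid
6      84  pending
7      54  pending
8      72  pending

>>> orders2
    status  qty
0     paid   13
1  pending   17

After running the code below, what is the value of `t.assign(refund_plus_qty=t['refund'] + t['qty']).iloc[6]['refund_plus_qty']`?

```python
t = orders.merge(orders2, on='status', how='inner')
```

merge on 'status' (how='inner') → 9 rows:
   refund   status  qty
0      91     paid   13
1      47     paid   13
2      96     paid   13
3      91  pending   17
4      11  pending   17
5      23     paid   13
6      84  pending   17
7      54  pending   17
8      72  pending   17
add column refund_plus_qty = t['refund'] + t['qty']:
   refund   status  qty  refund_plus_qty
0      91     paid   13              104
1      47     paid   13               60
2      96     paid   13              109
3      91  pending   17              108
4      11  pending   17               28
5      23     paid   13               36
6      84  pending   17              101
7      54  pending   17               71
8      72  pending   17               89
Finally, value at position 6, column 'refund_plus_qty' = 101.

101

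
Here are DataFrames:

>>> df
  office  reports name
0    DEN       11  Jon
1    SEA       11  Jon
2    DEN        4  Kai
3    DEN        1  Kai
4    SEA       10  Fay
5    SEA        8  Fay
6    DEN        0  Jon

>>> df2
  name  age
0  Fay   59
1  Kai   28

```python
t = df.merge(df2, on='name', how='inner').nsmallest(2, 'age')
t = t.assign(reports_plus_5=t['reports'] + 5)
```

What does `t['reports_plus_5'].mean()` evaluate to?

merge on 'name' (how='inner') → 4 rows:
  office  reports name  age
0    DEN        4  Kai   28
1    DEN        1  Kai   28
2    SEA       10  Fay   59
3    SEA        8  Fay   59
take 2 rows with smallest age:
  office  reports name  age
0    DEN        4  Kai   28
1    DEN        1  Kai   28
add column reports_plus_5 = t['reports'] + 5:
  office  reports name  age  reports_plus_5
0    DEN        4  Kai   28               9
1    DEN        1  Kai   28               6

7.5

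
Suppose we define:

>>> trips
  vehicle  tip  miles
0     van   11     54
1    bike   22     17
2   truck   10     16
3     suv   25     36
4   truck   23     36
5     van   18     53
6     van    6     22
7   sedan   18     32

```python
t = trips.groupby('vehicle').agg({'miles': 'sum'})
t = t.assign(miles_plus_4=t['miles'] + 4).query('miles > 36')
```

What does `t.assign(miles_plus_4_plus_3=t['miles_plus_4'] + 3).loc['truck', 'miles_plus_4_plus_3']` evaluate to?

59

group by vehicle, sum of miles:
         miles
vehicle       
bike        17
sedan       32
suv         36
truck       52
van        129
add column miles_plus_4 = t['miles'] + 4:
         miles  miles_plus_4
vehicle                     
bike        17            21
sedan       32            36
suv         36            40
truck       52            56
van        129           133
filter rows where miles > 36:
         miles  miles_plus_4
vehicle                     
truck       52            56
van        129           133
add column miles_plus_4_plus_3 = t['miles_plus_4'] + 3:
         miles  miles_plus_4  miles_plus_4_plus_3
vehicle                                          
truck       52            56                   59
van        129           133                  136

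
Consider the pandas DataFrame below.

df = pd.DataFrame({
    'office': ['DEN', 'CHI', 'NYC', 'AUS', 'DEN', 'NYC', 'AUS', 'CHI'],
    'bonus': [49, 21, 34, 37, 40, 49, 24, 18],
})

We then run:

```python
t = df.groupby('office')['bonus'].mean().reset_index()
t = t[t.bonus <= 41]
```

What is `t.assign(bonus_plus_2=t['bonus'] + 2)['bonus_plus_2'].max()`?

32.5

group by office, mean of bonus:
office
AUS    30.5
CHI    19.5
DEN    44.5
NYC    41.5
Name: bonus, dtype: float64
reset_index():
  office  bonus
0    AUS   30.5
1    CHI   19.5
2    DEN   44.5
3    NYC   41.5
filter rows where bonus <= 41:
  office  bonus
0    AUS   30.5
1    CHI   19.5
add column bonus_plus_2 = t['bonus'] + 2:
  office  bonus  bonus_plus_2
0    AUS   30.5          32.5
1    CHI   19.5          21.5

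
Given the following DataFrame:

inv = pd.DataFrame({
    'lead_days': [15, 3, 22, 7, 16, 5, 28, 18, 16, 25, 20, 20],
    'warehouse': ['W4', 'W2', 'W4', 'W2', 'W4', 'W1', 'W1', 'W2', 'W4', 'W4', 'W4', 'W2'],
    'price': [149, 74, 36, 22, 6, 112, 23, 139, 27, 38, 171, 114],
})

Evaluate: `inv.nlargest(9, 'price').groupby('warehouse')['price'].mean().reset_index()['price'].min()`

take 9 rows with largest price:
    lead_days warehouse  price
10         20        W4    171
0          15        W4    149
7          18        W2    139
11         20        W2    114
5           5        W1    112
1           3        W2     74
9          25        W4     38
2          22        W4     36
8          16        W4     27
group by warehouse, mean of price:
warehouse
W1    112.0
W2    109.0
W4     84.2
Name: price, dtype: float64
reset_index():
  warehouse  price
0        W1  112.0
1        W2  109.0
2        W4   84.2
Hence 84.2.

84.2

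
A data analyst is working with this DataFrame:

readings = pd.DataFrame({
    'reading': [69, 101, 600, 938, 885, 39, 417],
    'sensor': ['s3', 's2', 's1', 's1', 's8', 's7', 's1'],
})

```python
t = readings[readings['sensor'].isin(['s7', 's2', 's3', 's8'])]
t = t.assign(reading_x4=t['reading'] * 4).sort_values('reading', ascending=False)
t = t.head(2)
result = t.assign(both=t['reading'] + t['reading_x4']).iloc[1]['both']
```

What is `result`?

505

filter rows where sensor in ['s7', 's2', 's3', 's8']:
   reading sensor
0       69     s3
1      101     s2
4      885     s8
5       39     s7
add column reading_x4 = t['reading'] * 4:
   reading sensor  reading_x4
0       69     s3         276
1      101     s2         404
4      885     s8        3540
5       39     s7         156
sort by reading descending:
   reading sensor  reading_x4
4      885     s8        3540
1      101     s2         404
0       69     s3         276
5       39     s7         156
take first 2 rows:
   reading sensor  reading_x4
4      885     s8        3540
1      101     s2         404
add column both = t['reading'] + t['reading_x4']:
   reading sensor  reading_x4  both
4      885     s8        3540  4425
1      101     s2         404   505
value at position 1, column 'both' → 505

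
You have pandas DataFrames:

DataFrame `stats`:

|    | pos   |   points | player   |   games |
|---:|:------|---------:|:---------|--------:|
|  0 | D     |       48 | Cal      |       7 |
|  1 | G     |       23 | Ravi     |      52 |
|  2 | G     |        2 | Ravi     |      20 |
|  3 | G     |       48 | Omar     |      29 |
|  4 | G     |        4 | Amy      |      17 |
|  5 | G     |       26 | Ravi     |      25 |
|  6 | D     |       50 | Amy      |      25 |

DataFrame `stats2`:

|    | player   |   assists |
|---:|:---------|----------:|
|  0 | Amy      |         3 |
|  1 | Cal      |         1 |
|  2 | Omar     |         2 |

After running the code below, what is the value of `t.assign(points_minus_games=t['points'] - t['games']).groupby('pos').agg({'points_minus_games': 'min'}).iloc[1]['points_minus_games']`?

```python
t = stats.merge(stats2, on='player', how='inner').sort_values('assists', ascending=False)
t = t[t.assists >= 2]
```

-13

merge on 'player' (how='inner') → 4 rows:
  pos  points player  games  assists
0   D      48    Cal      7        1
1   G      48   Omar     29        2
2   G       4    Amy     17        3
3   D      50    Amy     25        3
sort by assists descending:
  pos  points player  games  assists
2   G       4    Amy     17        3
3   D      50    Amy     25        3
1   G      48   Omar     29        2
0   D      48    Cal      7        1
filter rows where assists >= 2:
  pos  points player  games  assists
2   G       4    Amy     17        3
3   D      50    Amy     25        3
1   G      48   Omar     29        2
add column points_minus_games = t['points'] - t['games']:
  pos  points player  games  assists  points_minus_games
2   G       4    Amy     17        3                 -13
3   D      50    Amy     25        3                  25
1   G      48   Omar     29        2                  19
group by pos, min of points_minus_games:
     points_minus_games
pos                    
D                    25
G                   -13
Finally, value at position 1, column 'points_minus_games' = -13.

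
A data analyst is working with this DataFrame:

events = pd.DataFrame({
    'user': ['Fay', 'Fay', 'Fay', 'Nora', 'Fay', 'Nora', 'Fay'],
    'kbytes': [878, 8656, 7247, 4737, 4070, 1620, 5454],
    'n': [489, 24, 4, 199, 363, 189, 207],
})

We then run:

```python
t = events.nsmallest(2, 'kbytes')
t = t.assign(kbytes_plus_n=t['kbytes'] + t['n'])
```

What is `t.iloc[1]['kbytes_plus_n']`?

1809

take 2 rows with smallest kbytes:
   user  kbytes    n
0   Fay     878  489
5  Nora    1620  189
add column kbytes_plus_n = t['kbytes'] + t['n']:
   user  kbytes    n  kbytes_plus_n
0   Fay     878  489           1367
5  Nora    1620  189           1809
Reading off the value at position 1, column 'kbytes_plus_n', we get 1809.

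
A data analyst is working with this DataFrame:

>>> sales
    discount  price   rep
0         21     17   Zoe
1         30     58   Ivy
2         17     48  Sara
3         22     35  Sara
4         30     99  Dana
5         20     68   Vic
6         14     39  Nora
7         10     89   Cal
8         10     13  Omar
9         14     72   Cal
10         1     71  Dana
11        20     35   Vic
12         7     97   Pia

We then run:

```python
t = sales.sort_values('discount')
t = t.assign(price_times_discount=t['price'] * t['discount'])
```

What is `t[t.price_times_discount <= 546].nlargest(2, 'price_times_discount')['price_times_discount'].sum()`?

sort by discount:
    discount  price   rep
10         1     71  Dana
12         7     97   Pia
7         10     89   Cal
8         10     13  Omar
6         14     39  Nora
9         14     72   Cal
2         17     48  Sara
5         20     68   Vic
11        20     35   Vic
0         21     17   Zoe
3         22     35  Sara
1         30     58   Ivy
4         30     99  Dana
add column price_times_discount = t['price'] * t['discount']:
    discount  price   rep  price_times_discount
10         1     71  Dana                    71
12         7     97   Pia                   679
7         10     89   Cal                   890
8         10     13  Omar                   130
6         14     39  Nora                   546
9         14     72   Cal                  1008
2         17     48  Sara                   816
5         20     68   Vic                  1360
11        20     35   Vic                   700
0         21     17   Zoe                   357
3         22     35  Sara                   770
1         30     58   Ivy                  1740
4         30     99  Dana                  2970
filter rows where price_times_discount <= 546:
    discount  price   rep  price_times_discount
10         1     71  Dana                    71
8         10     13  Omar                   130
6         14     39  Nora                   546
0         21     17   Zoe                   357
take 2 rows with largest price_times_discount:
   discount  price   rep  price_times_discount
6        14     39  Nora                   546
0        21     17   Zoe                   357
Taking the sum of column 'price_times_discount' gives 903.

903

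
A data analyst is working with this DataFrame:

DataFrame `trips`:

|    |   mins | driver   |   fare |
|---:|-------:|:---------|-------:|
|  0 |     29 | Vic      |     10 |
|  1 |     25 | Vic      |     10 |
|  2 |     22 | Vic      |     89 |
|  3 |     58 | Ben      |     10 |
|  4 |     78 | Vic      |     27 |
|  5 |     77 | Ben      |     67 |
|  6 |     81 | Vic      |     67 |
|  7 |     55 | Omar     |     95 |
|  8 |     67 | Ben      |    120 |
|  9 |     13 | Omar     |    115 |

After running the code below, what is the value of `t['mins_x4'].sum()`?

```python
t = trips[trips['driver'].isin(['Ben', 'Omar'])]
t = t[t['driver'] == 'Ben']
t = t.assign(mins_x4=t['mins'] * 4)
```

808

filter rows where driver in ['Ben', 'Omar']:
   mins driver  fare
3    58    Ben    10
5    77    Ben    67
7    55   Omar    95
8    67    Ben   120
9    13   Omar   115
filter rows where driver == 'Ben':
   mins driver  fare
3    58    Ben    10
5    77    Ben    67
8    67    Ben   120
add column mins_x4 = t['mins'] * 4:
   mins driver  fare  mins_x4
3    58    Ben    10      232
5    77    Ben    67      308
8    67    Ben   120      268
Finally, sum of column 'mins_x4' = 808.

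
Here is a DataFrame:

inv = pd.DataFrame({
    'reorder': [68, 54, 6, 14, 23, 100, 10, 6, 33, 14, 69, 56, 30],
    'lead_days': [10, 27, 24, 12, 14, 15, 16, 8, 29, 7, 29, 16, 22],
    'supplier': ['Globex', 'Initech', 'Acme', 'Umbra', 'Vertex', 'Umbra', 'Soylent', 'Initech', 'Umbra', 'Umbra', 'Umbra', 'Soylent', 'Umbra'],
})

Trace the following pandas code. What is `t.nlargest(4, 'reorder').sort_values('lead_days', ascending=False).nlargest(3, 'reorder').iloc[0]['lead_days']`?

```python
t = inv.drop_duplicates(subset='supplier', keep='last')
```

10

drop duplicate supplier (keep=last):
    reorder  lead_days supplier
0        68         10   Globex
2         6         24     Acme
4        23         14   Vertex
7         6          8  Initech
11       56         16  Soylent
12       30         22    Umbra
take 4 rows with largest reorder:
    reorder  lead_days supplier
0        68         10   Globex
11       56         16  Soylent
12       30         22    Umbra
4        23         14   Vertex
sort by lead_days descending:
    reorder  lead_days supplier
12       30         22    Umbra
11       56         16  Soylent
4        23         14   Vertex
0        68         10   Globex
take 3 rows with largest reorder:
    reorder  lead_days supplier
0        68         10   Globex
11       56         16  Soylent
12       30         22    Umbra
Hence 10.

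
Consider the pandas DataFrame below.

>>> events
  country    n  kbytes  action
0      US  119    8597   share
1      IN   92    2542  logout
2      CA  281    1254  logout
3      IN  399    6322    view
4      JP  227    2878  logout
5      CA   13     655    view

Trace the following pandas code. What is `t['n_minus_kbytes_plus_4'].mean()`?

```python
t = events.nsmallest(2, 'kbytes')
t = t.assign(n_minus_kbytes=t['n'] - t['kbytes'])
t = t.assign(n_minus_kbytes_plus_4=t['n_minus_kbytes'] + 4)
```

take 2 rows with smallest kbytes:
  country    n  kbytes  action
5      CA   13     655    view
2      CA  281    1254  logout
add column n_minus_kbytes = t['n'] - t['kbytes']:
  country    n  kbytes  action  n_minus_kbytes
5      CA   13     655    view            -642
2      CA  281    1254  logout            -973
add column n_minus_kbytes_plus_4 = t['n_minus_kbytes'] + 4:
  country    n  kbytes  action  n_minus_kbytes  n_minus_kbytes_plus_4
5      CA   13     655    view            -642                   -638
2      CA  281    1254  logout            -973                   -969
So mean() = -803.5.

-803.5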